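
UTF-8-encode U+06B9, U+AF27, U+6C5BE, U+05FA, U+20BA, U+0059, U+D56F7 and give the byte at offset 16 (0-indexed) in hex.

0x95

U+06B9 → 2-byte form DA B9 at offsets 0–1.
U+AF27 → 3-byte form EA BC A7 at offsets 2–4.
U+6C5BE → 4-byte form F1 AC 96 BE at offsets 5–8.
U+05FA → 2-byte form D7 BA at offsets 9–10.
U+20BA → 3-byte form E2 82 BA at offsets 11–13.
U+0059 → 1-byte form 59 at offsets 14–14.
U+D56F7 → 4-byte form F3 95 9B B7 at offsets 15–18.
Offset 16 falls in char 7's range; it's byte 2 of F3 95 9B B7 = 0x95.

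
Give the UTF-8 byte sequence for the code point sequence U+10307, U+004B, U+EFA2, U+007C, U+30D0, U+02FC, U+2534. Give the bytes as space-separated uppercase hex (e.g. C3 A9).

F0 90 8C 87 4B EE BE A2 7C E3 83 90 CB BC E2 94 B4

U+10307: 4-byte form → F0 90 8C 87.
U+004B: 1-byte form → 4B.
U+EFA2: 3-byte form → EE BE A2.
U+007C: 1-byte form → 7C.
U+30D0: 3-byte form → E3 83 90.
U+02FC: 2-byte form → CB BC.
U+2534: 3-byte form → E2 94 B4.
Concatenated (17 bytes): F0 90 8C 87 4B EE BE A2 7C E3 83 90 CB BC E2 94 B4.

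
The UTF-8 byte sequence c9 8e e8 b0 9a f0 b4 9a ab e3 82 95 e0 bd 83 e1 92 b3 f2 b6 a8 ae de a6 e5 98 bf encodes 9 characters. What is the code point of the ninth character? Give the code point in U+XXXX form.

U+563F

Offset 0: leading byte 0xC9 = 11001001 → 2-byte char #1 = C9 8E.
Offset 2: leading byte 0xE8 = 11101000 → 3-byte char #2 = E8 B0 9A.
Offset 5: leading byte 0xF0 = 11110000 → 4-byte char #3 = F0 B4 9A AB.
Offset 9: leading byte 0xE3 = 11100011 → 3-byte char #4 = E3 82 95.
Offset 12: leading byte 0xE0 = 11100000 → 3-byte char #5 = E0 BD 83.
Offset 15: leading byte 0xE1 = 11100001 → 3-byte char #6 = E1 92 B3.
Offset 18: leading byte 0xF2 = 11110010 → 4-byte char #7 = F2 B6 A8 AE.
Offset 22: leading byte 0xDE = 11011110 → 2-byte char #8 = DE A6.
Offset 24: leading byte 0xE5 = 11100101 → 3-byte char #9 = E5 98 BF.
Leading byte 0xE5 = 11100101 matches 1110xxxx → 3-byte sequence.
Byte 1: 0xE5 = 11100101, payload 0101 (4 bits).
Byte 2: 0x98 = 10011000 (10xxxxxx ✓), payload 011000.
Byte 3: 0xBF = 10111111 (10xxxxxx ✓), payload 111111.
Concatenate: 0101011000111111 = 0x563F (16 bits → U+563F).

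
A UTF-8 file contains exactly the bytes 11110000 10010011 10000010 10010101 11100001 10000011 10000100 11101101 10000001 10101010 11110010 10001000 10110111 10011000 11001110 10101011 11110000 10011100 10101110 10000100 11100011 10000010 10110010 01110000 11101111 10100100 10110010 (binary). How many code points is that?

9

Byte at offset 0: 0xF0 = 11110000 → 4-byte char (#1). Advance 4.
Byte at offset 4: 0xE1 = 11100001 → 3-byte char (#2). Advance 3.
Byte at offset 7: 0xED = 11101101 → 3-byte char (#3). Advance 3.
Byte at offset 10: 0xF2 = 11110010 → 4-byte char (#4). Advance 4.
Byte at offset 14: 0xCE = 11001110 → 2-byte char (#5). Advance 2.
Byte at offset 16: 0xF0 = 11110000 → 4-byte char (#6). Advance 4.
Byte at offset 20: 0xE3 = 11100011 → 3-byte char (#7). Advance 3.
Byte at offset 23: 0x70 = 01110000 → 1-byte char (#8). Advance 1.
Byte at offset 24: 0xEF = 11101111 → 3-byte char (#9). Advance 3.
Reached end at offset 27 after 9 code points.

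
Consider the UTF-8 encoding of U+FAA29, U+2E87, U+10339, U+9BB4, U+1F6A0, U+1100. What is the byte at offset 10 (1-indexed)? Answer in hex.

1-indexed offset 10 is 0-indexed offset 9.
U+FAA29 → 4-byte form F3 BA A8 A9 at offsets 0–3.
U+2E87 → 3-byte form E2 BA 87 at offsets 4–6.
U+10339 → 4-byte form F0 90 8C B9 at offsets 7–10.
Offset 9 falls in char 3's range; it's byte 3 of F0 90 8C B9 = 0x8C.

0x8C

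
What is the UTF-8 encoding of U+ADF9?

U+ADF9 = 0xADF9 = 44537 decimal. In range U+0800–U+FFFF → 3-byte form: 1110xxxx 10xxxxxx 10xxxxxx.
Binary (16 bits): 1010110111111001.
Split 4+6+6: 1010 | 110111 | 111001.
Byte 1: 11101010 = 0xEA.
Byte 2: 10110111 = 0xB7.
Byte 3: 10111001 = 0xB9.

EA B7 B9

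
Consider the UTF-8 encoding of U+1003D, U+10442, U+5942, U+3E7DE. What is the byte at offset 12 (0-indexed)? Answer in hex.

U+1003D → 4-byte form F0 90 80 BD at offsets 0–3.
U+10442 → 4-byte form F0 90 91 82 at offsets 4–7.
U+5942 → 3-byte form E5 A5 82 at offsets 8–10.
U+3E7DE → 4-byte form F0 BE 9F 9E at offsets 11–14.
Offset 12 falls in char 4's range; it's byte 2 of F0 BE 9F 9E = 0xBE.

0xBE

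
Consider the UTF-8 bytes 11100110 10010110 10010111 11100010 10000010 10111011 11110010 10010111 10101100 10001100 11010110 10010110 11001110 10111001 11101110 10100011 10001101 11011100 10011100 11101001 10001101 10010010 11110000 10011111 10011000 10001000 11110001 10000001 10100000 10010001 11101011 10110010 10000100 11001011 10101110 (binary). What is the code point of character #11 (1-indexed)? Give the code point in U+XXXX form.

U+BC84

Offset 0: leading byte 0xE6 = 11100110 → 3-byte char #1 = E6 96 97.
Offset 3: leading byte 0xE2 = 11100010 → 3-byte char #2 = E2 82 BB.
Offset 6: leading byte 0xF2 = 11110010 → 4-byte char #3 = F2 97 AC 8C.
Offset 10: leading byte 0xD6 = 11010110 → 2-byte char #4 = D6 96.
Offset 12: leading byte 0xCE = 11001110 → 2-byte char #5 = CE B9.
Offset 14: leading byte 0xEE = 11101110 → 3-byte char #6 = EE A3 8D.
Offset 17: leading byte 0xDC = 11011100 → 2-byte char #7 = DC 9C.
Offset 19: leading byte 0xE9 = 11101001 → 3-byte char #8 = E9 8D 92.
Offset 22: leading byte 0xF0 = 11110000 → 4-byte char #9 = F0 9F 98 88.
Offset 26: leading byte 0xF1 = 11110001 → 4-byte char #10 = F1 81 A0 91.
Offset 30: leading byte 0xEB = 11101011 → 3-byte char #11 = EB B2 84.
Leading byte 0xEB = 11101011 matches 1110xxxx → 3-byte sequence.
Byte 1: 0xEB = 11101011, payload 1011 (4 bits).
Byte 2: 0xB2 = 10110010 (10xxxxxx ✓), payload 110010.
Byte 3: 0x84 = 10000100 (10xxxxxx ✓), payload 000100.
Concatenate: 1011110010000100 = 0xBC84 (16 bits → U+BC84).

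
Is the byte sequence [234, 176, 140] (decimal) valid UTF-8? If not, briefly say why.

Leading byte 0xEA = 11101010 → 3-byte form.
Continuation bytes 0xB0=10110000, 0x8C=10001100 all match 10xxxxxx.
Decoded value 0xAC0C is ≥ 0x800 (shortest form) and not a surrogate.

valid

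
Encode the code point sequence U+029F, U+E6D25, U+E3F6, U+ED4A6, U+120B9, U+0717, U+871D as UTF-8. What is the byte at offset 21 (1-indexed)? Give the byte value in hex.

1-indexed offset 21 is 0-indexed offset 20.
U+029F → 2-byte form CA 9F at offsets 0–1.
U+E6D25 → 4-byte form F3 A6 B4 A5 at offsets 2–5.
U+E3F6 → 3-byte form EE 8F B6 at offsets 6–8.
U+ED4A6 → 4-byte form F3 AD 92 A6 at offsets 9–12.
U+120B9 → 4-byte form F0 92 82 B9 at offsets 13–16.
U+0717 → 2-byte form DC 97 at offsets 17–18.
U+871D → 3-byte form E8 9C 9D at offsets 19–21.
Offset 20 falls in char 7's range; it's byte 2 of E8 9C 9D = 0x9C.

0x9C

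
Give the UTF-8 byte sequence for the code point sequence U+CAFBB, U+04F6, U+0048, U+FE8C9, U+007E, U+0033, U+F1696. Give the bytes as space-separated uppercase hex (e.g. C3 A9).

U+CAFBB: 4-byte form → F3 8A BE BB.
U+04F6: 2-byte form → D3 B6.
U+0048: 1-byte form → 48.
U+FE8C9: 4-byte form → F3 BE A3 89.
U+007E: 1-byte form → 7E.
U+0033: 1-byte form → 33.
U+F1696: 4-byte form → F3 B1 9A 96.
Concatenated (17 bytes): F3 8A BE BB D3 B6 48 F3 BE A3 89 7E 33 F3 B1 9A 96.

F3 8A BE BB D3 B6 48 F3 BE A3 89 7E 33 F3 B1 9A 96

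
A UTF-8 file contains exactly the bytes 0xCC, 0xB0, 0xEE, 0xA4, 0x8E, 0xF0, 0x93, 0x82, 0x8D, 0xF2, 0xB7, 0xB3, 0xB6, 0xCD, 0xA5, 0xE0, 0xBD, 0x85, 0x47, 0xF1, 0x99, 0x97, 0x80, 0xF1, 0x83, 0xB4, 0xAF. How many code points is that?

9

Byte at offset 0: 0xCC = 11001100 → 2-byte char (#1). Advance 2.
Byte at offset 2: 0xEE = 11101110 → 3-byte char (#2). Advance 3.
Byte at offset 5: 0xF0 = 11110000 → 4-byte char (#3). Advance 4.
Byte at offset 9: 0xF2 = 11110010 → 4-byte char (#4). Advance 4.
Byte at offset 13: 0xCD = 11001101 → 2-byte char (#5). Advance 2.
Byte at offset 15: 0xE0 = 11100000 → 3-byte char (#6). Advance 3.
Byte at offset 18: 0x47 = 01000111 → 1-byte char (#7). Advance 1.
Byte at offset 19: 0xF1 = 11110001 → 4-byte char (#8). Advance 4.
Byte at offset 23: 0xF1 = 11110001 → 4-byte char (#9). Advance 4.
Reached end at offset 27 after 9 code points.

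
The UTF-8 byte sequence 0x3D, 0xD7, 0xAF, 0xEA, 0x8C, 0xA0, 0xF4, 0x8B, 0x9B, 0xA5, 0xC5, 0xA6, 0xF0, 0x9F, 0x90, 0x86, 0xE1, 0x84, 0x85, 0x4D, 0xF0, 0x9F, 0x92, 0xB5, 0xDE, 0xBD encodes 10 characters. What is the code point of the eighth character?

U+004D

Offset 0: leading byte 0x3D = 00111101 → 1-byte char #1 = 3D.
Offset 1: leading byte 0xD7 = 11010111 → 2-byte char #2 = D7 AF.
Offset 3: leading byte 0xEA = 11101010 → 3-byte char #3 = EA 8C A0.
Offset 6: leading byte 0xF4 = 11110100 → 4-byte char #4 = F4 8B 9B A5.
Offset 10: leading byte 0xC5 = 11000101 → 2-byte char #5 = C5 A6.
Offset 12: leading byte 0xF0 = 11110000 → 4-byte char #6 = F0 9F 90 86.
Offset 16: leading byte 0xE1 = 11100001 → 3-byte char #7 = E1 84 85.
Offset 19: leading byte 0x4D = 01001101 → 1-byte char #8 = 4D.
Leading byte 0x4D = 01001101 matches 0xxxxxxx → 1-byte sequence.
Byte 1: 0x4D = 01001101, payload 1001101 (7 bits).
Concatenate: 1001101 = 0x4D (7 bits → U+004D).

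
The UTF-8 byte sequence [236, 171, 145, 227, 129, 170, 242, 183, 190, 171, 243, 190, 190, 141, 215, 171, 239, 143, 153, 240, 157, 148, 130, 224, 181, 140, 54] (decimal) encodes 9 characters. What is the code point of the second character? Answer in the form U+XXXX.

U+306A

Offset 0: leading byte 0xEC = 11101100 → 3-byte char #1 = EC AB 91.
Offset 3: leading byte 0xE3 = 11100011 → 3-byte char #2 = E3 81 AA.
Leading byte 0xE3 = 11100011 matches 1110xxxx → 3-byte sequence.
Byte 1: 0xE3 = 11100011, payload 0011 (4 bits).
Byte 2: 0x81 = 10000001 (10xxxxxx ✓), payload 000001.
Byte 3: 0xAA = 10101010 (10xxxxxx ✓), payload 101010.
Concatenate: 0011000001101010 = 0x306A (16 bits → U+306A).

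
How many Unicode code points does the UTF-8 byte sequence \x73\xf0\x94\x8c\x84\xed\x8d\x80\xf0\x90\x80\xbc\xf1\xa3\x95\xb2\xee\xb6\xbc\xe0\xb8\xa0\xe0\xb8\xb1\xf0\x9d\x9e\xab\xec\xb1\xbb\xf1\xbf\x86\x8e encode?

Byte at offset 0: 0x73 = 01110011 → 1-byte char (#1). Advance 1.
Byte at offset 1: 0xF0 = 11110000 → 4-byte char (#2). Advance 4.
Byte at offset 5: 0xED = 11101101 → 3-byte char (#3). Advance 3.
Byte at offset 8: 0xF0 = 11110000 → 4-byte char (#4). Advance 4.
Byte at offset 12: 0xF1 = 11110001 → 4-byte char (#5). Advance 4.
Byte at offset 16: 0xEE = 11101110 → 3-byte char (#6). Advance 3.
Byte at offset 19: 0xE0 = 11100000 → 3-byte char (#7). Advance 3.
Byte at offset 22: 0xE0 = 11100000 → 3-byte char (#8). Advance 3.
Byte at offset 25: 0xF0 = 11110000 → 4-byte char (#9). Advance 4.
Byte at offset 29: 0xEC = 11101100 → 3-byte char (#10). Advance 3.
Byte at offset 32: 0xF1 = 11110001 → 4-byte char (#11). Advance 4.
Reached end at offset 36 after 11 code points.

11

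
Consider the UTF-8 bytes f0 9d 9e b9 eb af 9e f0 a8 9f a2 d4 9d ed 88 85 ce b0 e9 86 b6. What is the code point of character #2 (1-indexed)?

Offset 0: leading byte 0xF0 = 11110000 → 4-byte char #1 = F0 9D 9E B9.
Offset 4: leading byte 0xEB = 11101011 → 3-byte char #2 = EB AF 9E.
Leading byte 0xEB = 11101011 matches 1110xxxx → 3-byte sequence.
Byte 1: 0xEB = 11101011, payload 1011 (4 bits).
Byte 2: 0xAF = 10101111 (10xxxxxx ✓), payload 101111.
Byte 3: 0x9E = 10011110 (10xxxxxx ✓), payload 011110.
Concatenate: 1011101111011110 = 0xBBDE (16 bits → U+BBDE).

U+BBDE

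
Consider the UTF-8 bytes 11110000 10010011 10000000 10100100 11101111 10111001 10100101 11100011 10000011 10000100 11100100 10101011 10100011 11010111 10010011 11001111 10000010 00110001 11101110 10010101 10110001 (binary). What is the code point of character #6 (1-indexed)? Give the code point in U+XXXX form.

Offset 0: leading byte 0xF0 = 11110000 → 4-byte char #1 = F0 93 80 A4.
Offset 4: leading byte 0xEF = 11101111 → 3-byte char #2 = EF B9 A5.
Offset 7: leading byte 0xE3 = 11100011 → 3-byte char #3 = E3 83 84.
Offset 10: leading byte 0xE4 = 11100100 → 3-byte char #4 = E4 AB A3.
Offset 13: leading byte 0xD7 = 11010111 → 2-byte char #5 = D7 93.
Offset 15: leading byte 0xCF = 11001111 → 2-byte char #6 = CF 82.
Leading byte 0xCF = 11001111 matches 110xxxxx → 2-byte sequence.
Byte 1: 0xCF = 11001111, payload 01111 (5 bits).
Byte 2: 0x82 = 10000010 (10xxxxxx ✓), payload 000010.
Concatenate: 01111000010 = 0x3C2 (11 bits → U+03C2).

U+03C2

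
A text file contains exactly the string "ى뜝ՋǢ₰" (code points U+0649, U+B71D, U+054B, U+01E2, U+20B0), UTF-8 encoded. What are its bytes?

U+0649: 2-byte form → D9 89.
U+B71D: 3-byte form → EB 9C 9D.
U+054B: 2-byte form → D5 8B.
U+01E2: 2-byte form → C7 A2.
U+20B0: 3-byte form → E2 82 B0.
Concatenated (12 bytes): D9 89 EB 9C 9D D5 8B C7 A2 E2 82 B0.

D9 89 EB 9C 9D D5 8B C7 A2 E2 82 B0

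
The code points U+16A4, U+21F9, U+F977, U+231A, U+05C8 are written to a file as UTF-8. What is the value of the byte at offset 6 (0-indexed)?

0xEF

U+16A4 → 3-byte form E1 9A A4 at offsets 0–2.
U+21F9 → 3-byte form E2 87 B9 at offsets 3–5.
U+F977 → 3-byte form EF A5 B7 at offsets 6–8.
Offset 6 falls in char 3's range; it's byte 1 of EF A5 B7 = 0xEF.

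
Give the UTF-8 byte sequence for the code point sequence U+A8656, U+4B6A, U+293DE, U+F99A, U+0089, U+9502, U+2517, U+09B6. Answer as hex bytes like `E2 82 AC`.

U+A8656: 4-byte form → F2 A8 99 96.
U+4B6A: 3-byte form → E4 AD AA.
U+293DE: 4-byte form → F0 A9 8F 9E.
U+F99A: 3-byte form → EF A6 9A.
U+0089: 2-byte form → C2 89.
U+9502: 3-byte form → E9 94 82.
U+2517: 3-byte form → E2 94 97.
U+09B6: 3-byte form → E0 A6 B6.
Concatenated (25 bytes): F2 A8 99 96 E4 AD AA F0 A9 8F 9E EF A6 9A C2 89 E9 94 82 E2 94 97 E0 A6 B6.

F2 A8 99 96 E4 AD AA F0 A9 8F 9E EF A6 9A C2 89 E9 94 82 E2 94 97 E0 A6 B6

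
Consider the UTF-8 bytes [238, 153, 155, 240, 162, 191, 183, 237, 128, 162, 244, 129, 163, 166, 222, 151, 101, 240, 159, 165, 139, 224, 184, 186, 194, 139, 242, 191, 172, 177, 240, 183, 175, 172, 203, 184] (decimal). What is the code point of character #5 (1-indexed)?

U+0797

Offset 0: leading byte 0xEE = 11101110 → 3-byte char #1 = EE 99 9B.
Offset 3: leading byte 0xF0 = 11110000 → 4-byte char #2 = F0 A2 BF B7.
Offset 7: leading byte 0xED = 11101101 → 3-byte char #3 = ED 80 A2.
Offset 10: leading byte 0xF4 = 11110100 → 4-byte char #4 = F4 81 A3 A6.
Offset 14: leading byte 0xDE = 11011110 → 2-byte char #5 = DE 97.
Leading byte 0xDE = 11011110 matches 110xxxxx → 2-byte sequence.
Byte 1: 0xDE = 11011110, payload 11110 (5 bits).
Byte 2: 0x97 = 10010111 (10xxxxxx ✓), payload 010111.
Concatenate: 11110010111 = 0x797 (11 bits → U+0797).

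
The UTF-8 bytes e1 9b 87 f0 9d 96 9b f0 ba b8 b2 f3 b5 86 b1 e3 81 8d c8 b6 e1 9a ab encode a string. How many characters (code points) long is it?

Byte at offset 0: 0xE1 = 11100001 → 3-byte char (#1). Advance 3.
Byte at offset 3: 0xF0 = 11110000 → 4-byte char (#2). Advance 4.
Byte at offset 7: 0xF0 = 11110000 → 4-byte char (#3). Advance 4.
Byte at offset 11: 0xF3 = 11110011 → 4-byte char (#4). Advance 4.
Byte at offset 15: 0xE3 = 11100011 → 3-byte char (#5). Advance 3.
Byte at offset 18: 0xC8 = 11001000 → 2-byte char (#6). Advance 2.
Byte at offset 20: 0xE1 = 11100001 → 3-byte char (#7). Advance 3.
Reached end at offset 23 after 7 code points.

7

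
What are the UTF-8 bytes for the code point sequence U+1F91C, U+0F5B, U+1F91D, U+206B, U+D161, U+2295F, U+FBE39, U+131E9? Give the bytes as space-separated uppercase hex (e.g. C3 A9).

F0 9F A4 9C E0 BD 9B F0 9F A4 9D E2 81 AB ED 85 A1 F0 A2 A5 9F F3 BB B8 B9 F0 93 87 A9

U+1F91C: 4-byte form → F0 9F A4 9C.
U+0F5B: 3-byte form → E0 BD 9B.
U+1F91D: 4-byte form → F0 9F A4 9D.
U+206B: 3-byte form → E2 81 AB.
U+D161: 3-byte form → ED 85 A1.
U+2295F: 4-byte form → F0 A2 A5 9F.
U+FBE39: 4-byte form → F3 BB B8 B9.
U+131E9: 4-byte form → F0 93 87 A9.
Concatenated (29 bytes): F0 9F A4 9C E0 BD 9B F0 9F A4 9D E2 81 AB ED 85 A1 F0 A2 A5 9F F3 BB B8 B9 F0 93 87 A9.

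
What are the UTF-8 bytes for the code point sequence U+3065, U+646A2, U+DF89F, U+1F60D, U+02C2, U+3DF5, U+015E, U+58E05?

E3 81 A5 F1 A4 9A A2 F3 9F A2 9F F0 9F 98 8D CB 82 E3 B7 B5 C5 9E F1 98 B8 85

U+3065: 3-byte form → E3 81 A5.
U+646A2: 4-byte form → F1 A4 9A A2.
U+DF89F: 4-byte form → F3 9F A2 9F.
U+1F60D: 4-byte form → F0 9F 98 8D.
U+02C2: 2-byte form → CB 82.
U+3DF5: 3-byte form → E3 B7 B5.
U+015E: 2-byte form → C5 9E.
U+58E05: 4-byte form → F1 98 B8 85.
Concatenated (26 bytes): E3 81 A5 F1 A4 9A A2 F3 9F A2 9F F0 9F 98 8D CB 82 E3 B7 B5 C5 9E F1 98 B8 85.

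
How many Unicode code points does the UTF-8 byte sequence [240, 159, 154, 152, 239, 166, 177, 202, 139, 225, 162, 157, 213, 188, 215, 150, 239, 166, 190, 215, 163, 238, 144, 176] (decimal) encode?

Byte at offset 0: 0xF0 = 11110000 → 4-byte char (#1). Advance 4.
Byte at offset 4: 0xEF = 11101111 → 3-byte char (#2). Advance 3.
Byte at offset 7: 0xCA = 11001010 → 2-byte char (#3). Advance 2.
Byte at offset 9: 0xE1 = 11100001 → 3-byte char (#4). Advance 3.
Byte at offset 12: 0xD5 = 11010101 → 2-byte char (#5). Advance 2.
Byte at offset 14: 0xD7 = 11010111 → 2-byte char (#6). Advance 2.
Byte at offset 16: 0xEF = 11101111 → 3-byte char (#7). Advance 3.
Byte at offset 19: 0xD7 = 11010111 → 2-byte char (#8). Advance 2.
Byte at offset 21: 0xEE = 11101110 → 3-byte char (#9). Advance 3.
Reached end at offset 24 after 9 code points.

9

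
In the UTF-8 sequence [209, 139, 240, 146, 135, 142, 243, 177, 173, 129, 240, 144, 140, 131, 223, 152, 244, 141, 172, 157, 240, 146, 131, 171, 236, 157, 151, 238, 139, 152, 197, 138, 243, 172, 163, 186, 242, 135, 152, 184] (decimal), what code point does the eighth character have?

U+C757

Offset 0: leading byte 0xD1 = 11010001 → 2-byte char #1 = D1 8B.
Offset 2: leading byte 0xF0 = 11110000 → 4-byte char #2 = F0 92 87 8E.
Offset 6: leading byte 0xF3 = 11110011 → 4-byte char #3 = F3 B1 AD 81.
Offset 10: leading byte 0xF0 = 11110000 → 4-byte char #4 = F0 90 8C 83.
Offset 14: leading byte 0xDF = 11011111 → 2-byte char #5 = DF 98.
Offset 16: leading byte 0xF4 = 11110100 → 4-byte char #6 = F4 8D AC 9D.
Offset 20: leading byte 0xF0 = 11110000 → 4-byte char #7 = F0 92 83 AB.
Offset 24: leading byte 0xEC = 11101100 → 3-byte char #8 = EC 9D 97.
Leading byte 0xEC = 11101100 matches 1110xxxx → 3-byte sequence.
Byte 1: 0xEC = 11101100, payload 1100 (4 bits).
Byte 2: 0x9D = 10011101 (10xxxxxx ✓), payload 011101.
Byte 3: 0x97 = 10010111 (10xxxxxx ✓), payload 010111.
Concatenate: 1100011101010111 = 0xC757 (16 bits → U+C757).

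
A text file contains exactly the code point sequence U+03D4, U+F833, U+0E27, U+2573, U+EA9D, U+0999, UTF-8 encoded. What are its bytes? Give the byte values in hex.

U+03D4: 2-byte form → CF 94.
U+F833: 3-byte form → EF A0 B3.
U+0E27: 3-byte form → E0 B8 A7.
U+2573: 3-byte form → E2 95 B3.
U+EA9D: 3-byte form → EE AA 9D.
U+0999: 3-byte form → E0 A6 99.
Concatenated (17 bytes): CF 94 EF A0 B3 E0 B8 A7 E2 95 B3 EE AA 9D E0 A6 99.

CF 94 EF A0 B3 E0 B8 A7 E2 95 B3 EE AA 9D E0 A6 99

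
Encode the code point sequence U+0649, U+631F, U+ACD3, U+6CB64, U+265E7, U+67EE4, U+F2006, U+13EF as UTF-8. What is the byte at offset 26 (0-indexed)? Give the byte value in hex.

U+0649 → 2-byte form D9 89 at offsets 0–1.
U+631F → 3-byte form E6 8C 9F at offsets 2–4.
U+ACD3 → 3-byte form EA B3 93 at offsets 5–7.
U+6CB64 → 4-byte form F1 AC AD A4 at offsets 8–11.
U+265E7 → 4-byte form F0 A6 97 A7 at offsets 12–15.
U+67EE4 → 4-byte form F1 A7 BB A4 at offsets 16–19.
U+F2006 → 4-byte form F3 B2 80 86 at offsets 20–23.
U+13EF → 3-byte form E1 8F AF at offsets 24–26.
Offset 26 falls in char 8's range; it's byte 3 of E1 8F AF = 0xAF.

0xAF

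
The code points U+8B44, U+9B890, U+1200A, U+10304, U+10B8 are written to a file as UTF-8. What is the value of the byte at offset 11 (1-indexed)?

1-indexed offset 11 is 0-indexed offset 10.
U+8B44 → 3-byte form E8 AD 84 at offsets 0–2.
U+9B890 → 4-byte form F2 9B A2 90 at offsets 3–6.
U+1200A → 4-byte form F0 92 80 8A at offsets 7–10.
Offset 10 falls in char 3's range; it's byte 4 of F0 92 80 8A = 0x8A.

0x8A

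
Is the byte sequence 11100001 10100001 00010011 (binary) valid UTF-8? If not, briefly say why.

invalid (non-continuation byte where continuation expected)

Leading byte 0xE1 = 11100001 → 3-byte form.
Byte 3 is 0x13 = 00010011, which is not 10xxxxxx — expected a continuation byte.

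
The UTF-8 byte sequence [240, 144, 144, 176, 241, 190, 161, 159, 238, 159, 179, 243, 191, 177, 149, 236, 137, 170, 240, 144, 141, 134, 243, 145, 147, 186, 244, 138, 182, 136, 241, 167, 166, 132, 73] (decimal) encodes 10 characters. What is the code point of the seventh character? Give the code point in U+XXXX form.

Offset 0: leading byte 0xF0 = 11110000 → 4-byte char #1 = F0 90 90 B0.
Offset 4: leading byte 0xF1 = 11110001 → 4-byte char #2 = F1 BE A1 9F.
Offset 8: leading byte 0xEE = 11101110 → 3-byte char #3 = EE 9F B3.
Offset 11: leading byte 0xF3 = 11110011 → 4-byte char #4 = F3 BF B1 95.
Offset 15: leading byte 0xEC = 11101100 → 3-byte char #5 = EC 89 AA.
Offset 18: leading byte 0xF0 = 11110000 → 4-byte char #6 = F0 90 8D 86.
Offset 22: leading byte 0xF3 = 11110011 → 4-byte char #7 = F3 91 93 BA.
Leading byte 0xF3 = 11110011 matches 11110xxx → 4-byte sequence.
Byte 1: 0xF3 = 11110011, payload 011 (3 bits).
Byte 2: 0x91 = 10010001 (10xxxxxx ✓), payload 010001.
Byte 3: 0x93 = 10010011 (10xxxxxx ✓), payload 010011.
Byte 4: 0xBA = 10111010 (10xxxxxx ✓), payload 111010.
Concatenate: 011010001010011111010 = 0xD14FA (21 bits → U+D14FA).

U+D14FA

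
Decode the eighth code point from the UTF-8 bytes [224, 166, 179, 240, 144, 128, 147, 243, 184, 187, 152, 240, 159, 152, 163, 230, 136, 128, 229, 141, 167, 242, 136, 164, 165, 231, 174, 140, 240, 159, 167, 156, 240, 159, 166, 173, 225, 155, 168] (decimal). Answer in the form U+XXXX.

U+7B8C

Offset 0: leading byte 0xE0 = 11100000 → 3-byte char #1 = E0 A6 B3.
Offset 3: leading byte 0xF0 = 11110000 → 4-byte char #2 = F0 90 80 93.
Offset 7: leading byte 0xF3 = 11110011 → 4-byte char #3 = F3 B8 BB 98.
Offset 11: leading byte 0xF0 = 11110000 → 4-byte char #4 = F0 9F 98 A3.
Offset 15: leading byte 0xE6 = 11100110 → 3-byte char #5 = E6 88 80.
Offset 18: leading byte 0xE5 = 11100101 → 3-byte char #6 = E5 8D A7.
Offset 21: leading byte 0xF2 = 11110010 → 4-byte char #7 = F2 88 A4 A5.
Offset 25: leading byte 0xE7 = 11100111 → 3-byte char #8 = E7 AE 8C.
Leading byte 0xE7 = 11100111 matches 1110xxxx → 3-byte sequence.
Byte 1: 0xE7 = 11100111, payload 0111 (4 bits).
Byte 2: 0xAE = 10101110 (10xxxxxx ✓), payload 101110.
Byte 3: 0x8C = 10001100 (10xxxxxx ✓), payload 001100.
Concatenate: 0111101110001100 = 0x7B8C (16 bits → U+7B8C).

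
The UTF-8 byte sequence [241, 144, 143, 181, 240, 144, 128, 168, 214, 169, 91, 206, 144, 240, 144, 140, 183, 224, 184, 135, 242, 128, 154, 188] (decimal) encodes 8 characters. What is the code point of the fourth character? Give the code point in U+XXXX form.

Offset 0: leading byte 0xF1 = 11110001 → 4-byte char #1 = F1 90 8F B5.
Offset 4: leading byte 0xF0 = 11110000 → 4-byte char #2 = F0 90 80 A8.
Offset 8: leading byte 0xD6 = 11010110 → 2-byte char #3 = D6 A9.
Offset 10: leading byte 0x5B = 01011011 → 1-byte char #4 = 5B.
Leading byte 0x5B = 01011011 matches 0xxxxxxx → 1-byte sequence.
Byte 1: 0x5B = 01011011, payload 1011011 (7 bits).
Concatenate: 1011011 = 0x5B (7 bits → U+005B).

U+005B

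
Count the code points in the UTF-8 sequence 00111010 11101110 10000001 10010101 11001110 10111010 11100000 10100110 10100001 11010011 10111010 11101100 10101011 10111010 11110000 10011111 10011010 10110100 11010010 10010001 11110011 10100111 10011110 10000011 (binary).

Byte at offset 0: 0x3A = 00111010 → 1-byte char (#1). Advance 1.
Byte at offset 1: 0xEE = 11101110 → 3-byte char (#2). Advance 3.
Byte at offset 4: 0xCE = 11001110 → 2-byte char (#3). Advance 2.
Byte at offset 6: 0xE0 = 11100000 → 3-byte char (#4). Advance 3.
Byte at offset 9: 0xD3 = 11010011 → 2-byte char (#5). Advance 2.
Byte at offset 11: 0xEC = 11101100 → 3-byte char (#6). Advance 3.
Byte at offset 14: 0xF0 = 11110000 → 4-byte char (#7). Advance 4.
Byte at offset 18: 0xD2 = 11010010 → 2-byte char (#8). Advance 2.
Byte at offset 20: 0xF3 = 11110011 → 4-byte char (#9). Advance 4.
Reached end at offset 24 after 9 code points.

9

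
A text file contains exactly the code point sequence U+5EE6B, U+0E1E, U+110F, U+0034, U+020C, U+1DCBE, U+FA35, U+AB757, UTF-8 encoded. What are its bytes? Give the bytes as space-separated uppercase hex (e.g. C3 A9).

U+5EE6B: 4-byte form → F1 9E B9 AB.
U+0E1E: 3-byte form → E0 B8 9E.
U+110F: 3-byte form → E1 84 8F.
U+0034: 1-byte form → 34.
U+020C: 2-byte form → C8 8C.
U+1DCBE: 4-byte form → F0 9D B2 BE.
U+FA35: 3-byte form → EF A8 B5.
U+AB757: 4-byte form → F2 AB 9D 97.
Concatenated (24 bytes): F1 9E B9 AB E0 B8 9E E1 84 8F 34 C8 8C F0 9D B2 BE EF A8 B5 F2 AB 9D 97.

F1 9E B9 AB E0 B8 9E E1 84 8F 34 C8 8C F0 9D B2 BE EF A8 B5 F2 AB 9D 97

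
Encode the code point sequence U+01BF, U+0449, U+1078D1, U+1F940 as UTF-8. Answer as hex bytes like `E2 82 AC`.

U+01BF: 2-byte form → C6 BF.
U+0449: 2-byte form → D1 89.
U+1078D1: 4-byte form → F4 87 A3 91.
U+1F940: 4-byte form → F0 9F A5 80.
Concatenated (12 bytes): C6 BF D1 89 F4 87 A3 91 F0 9F A5 80.

C6 BF D1 89 F4 87 A3 91 F0 9F A5 80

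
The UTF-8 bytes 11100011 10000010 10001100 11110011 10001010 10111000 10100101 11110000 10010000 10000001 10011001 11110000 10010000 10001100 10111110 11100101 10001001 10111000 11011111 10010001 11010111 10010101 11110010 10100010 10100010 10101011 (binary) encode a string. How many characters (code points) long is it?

8

Byte at offset 0: 0xE3 = 11100011 → 3-byte char (#1). Advance 3.
Byte at offset 3: 0xF3 = 11110011 → 4-byte char (#2). Advance 4.
Byte at offset 7: 0xF0 = 11110000 → 4-byte char (#3). Advance 4.
Byte at offset 11: 0xF0 = 11110000 → 4-byte char (#4). Advance 4.
Byte at offset 15: 0xE5 = 11100101 → 3-byte char (#5). Advance 3.
Byte at offset 18: 0xDF = 11011111 → 2-byte char (#6). Advance 2.
Byte at offset 20: 0xD7 = 11010111 → 2-byte char (#7). Advance 2.
Byte at offset 22: 0xF2 = 11110010 → 4-byte char (#8). Advance 4.
Reached end at offset 26 after 8 code points.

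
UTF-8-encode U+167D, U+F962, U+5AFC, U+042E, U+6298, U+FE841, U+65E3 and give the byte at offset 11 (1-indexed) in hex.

0xAE

1-indexed offset 11 is 0-indexed offset 10.
U+167D → 3-byte form E1 99 BD at offsets 0–2.
U+F962 → 3-byte form EF A5 A2 at offsets 3–5.
U+5AFC → 3-byte form E5 AB BC at offsets 6–8.
U+042E → 2-byte form D0 AE at offsets 9–10.
Offset 10 falls in char 4's range; it's byte 2 of D0 AE = 0xAE.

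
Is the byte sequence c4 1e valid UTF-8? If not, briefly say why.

invalid (non-continuation byte where continuation expected)

Leading byte 0xC4 = 11000100 → 2-byte form.
Byte 2 is 0x1E = 00011110, which is not 10xxxxxx — expected a continuation byte.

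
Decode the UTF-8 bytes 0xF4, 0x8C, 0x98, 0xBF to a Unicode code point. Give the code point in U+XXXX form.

U+10C63F

Leading byte 0xF4 = 11110100 matches 11110xxx → 4-byte sequence.
Byte 1: 0xF4 = 11110100, payload 100 (3 bits).
Byte 2: 0x8C = 10001100 (10xxxxxx ✓), payload 001100.
Byte 3: 0x98 = 10011000 (10xxxxxx ✓), payload 011000.
Byte 4: 0xBF = 10111111 (10xxxxxx ✓), payload 111111.
Concatenate: 100001100011000111111 = 0x10C63F (21 bits → U+10C63F).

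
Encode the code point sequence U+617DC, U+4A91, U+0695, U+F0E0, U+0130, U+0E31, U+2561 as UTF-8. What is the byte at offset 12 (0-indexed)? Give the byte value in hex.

U+617DC → 4-byte form F1 A1 9F 9C at offsets 0–3.
U+4A91 → 3-byte form E4 AA 91 at offsets 4–6.
U+0695 → 2-byte form DA 95 at offsets 7–8.
U+F0E0 → 3-byte form EF 83 A0 at offsets 9–11.
U+0130 → 2-byte form C4 B0 at offsets 12–13.
Offset 12 falls in char 5's range; it's byte 1 of C4 B0 = 0xC4.

0xC4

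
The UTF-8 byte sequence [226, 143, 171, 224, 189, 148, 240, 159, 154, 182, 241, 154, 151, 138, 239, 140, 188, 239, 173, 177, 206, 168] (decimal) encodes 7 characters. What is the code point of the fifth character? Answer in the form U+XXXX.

Offset 0: leading byte 0xE2 = 11100010 → 3-byte char #1 = E2 8F AB.
Offset 3: leading byte 0xE0 = 11100000 → 3-byte char #2 = E0 BD 94.
Offset 6: leading byte 0xF0 = 11110000 → 4-byte char #3 = F0 9F 9A B6.
Offset 10: leading byte 0xF1 = 11110001 → 4-byte char #4 = F1 9A 97 8A.
Offset 14: leading byte 0xEF = 11101111 → 3-byte char #5 = EF 8C BC.
Leading byte 0xEF = 11101111 matches 1110xxxx → 3-byte sequence.
Byte 1: 0xEF = 11101111, payload 1111 (4 bits).
Byte 2: 0x8C = 10001100 (10xxxxxx ✓), payload 001100.
Byte 3: 0xBC = 10111100 (10xxxxxx ✓), payload 111100.
Concatenate: 1111001100111100 = 0xF33C (16 bits → U+F33C).

U+F33C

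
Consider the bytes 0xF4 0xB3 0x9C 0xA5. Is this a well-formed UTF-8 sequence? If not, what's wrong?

invalid (encodes a value above U+10FFFF)

Leading byte 0xF4 = 11110100 → 4-byte form.
Payload = 0x133725, which exceeds U+10FFFF, the maximum Unicode code point. (Leading bytes F5–FF, or F4 followed by ≥ 0x90, are invalid.)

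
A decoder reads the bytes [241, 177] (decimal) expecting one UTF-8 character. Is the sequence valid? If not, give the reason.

invalid (sequence truncated)

Leading byte 0xF1 = 11110001 → 4-byte form, but only 2 bytes are present.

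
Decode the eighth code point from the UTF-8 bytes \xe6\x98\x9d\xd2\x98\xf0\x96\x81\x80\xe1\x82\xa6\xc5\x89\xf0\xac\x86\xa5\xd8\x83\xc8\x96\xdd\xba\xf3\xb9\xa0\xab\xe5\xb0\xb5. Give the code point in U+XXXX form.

Offset 0: leading byte 0xE6 = 11100110 → 3-byte char #1 = E6 98 9D.
Offset 3: leading byte 0xD2 = 11010010 → 2-byte char #2 = D2 98.
Offset 5: leading byte 0xF0 = 11110000 → 4-byte char #3 = F0 96 81 80.
Offset 9: leading byte 0xE1 = 11100001 → 3-byte char #4 = E1 82 A6.
Offset 12: leading byte 0xC5 = 11000101 → 2-byte char #5 = C5 89.
Offset 14: leading byte 0xF0 = 11110000 → 4-byte char #6 = F0 AC 86 A5.
Offset 18: leading byte 0xD8 = 11011000 → 2-byte char #7 = D8 83.
Offset 20: leading byte 0xC8 = 11001000 → 2-byte char #8 = C8 96.
Leading byte 0xC8 = 11001000 matches 110xxxxx → 2-byte sequence.
Byte 1: 0xC8 = 11001000, payload 01000 (5 bits).
Byte 2: 0x96 = 10010110 (10xxxxxx ✓), payload 010110.
Concatenate: 01000010110 = 0x216 (11 bits → U+0216).

U+0216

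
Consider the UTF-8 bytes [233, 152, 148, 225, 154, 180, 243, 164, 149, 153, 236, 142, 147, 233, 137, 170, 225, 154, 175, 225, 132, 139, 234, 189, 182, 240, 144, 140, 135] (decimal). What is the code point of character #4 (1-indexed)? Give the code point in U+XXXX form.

U+C393

Offset 0: leading byte 0xE9 = 11101001 → 3-byte char #1 = E9 98 94.
Offset 3: leading byte 0xE1 = 11100001 → 3-byte char #2 = E1 9A B4.
Offset 6: leading byte 0xF3 = 11110011 → 4-byte char #3 = F3 A4 95 99.
Offset 10: leading byte 0xEC = 11101100 → 3-byte char #4 = EC 8E 93.
Leading byte 0xEC = 11101100 matches 1110xxxx → 3-byte sequence.
Byte 1: 0xEC = 11101100, payload 1100 (4 bits).
Byte 2: 0x8E = 10001110 (10xxxxxx ✓), payload 001110.
Byte 3: 0x93 = 10010011 (10xxxxxx ✓), payload 010011.
Concatenate: 1100001110010011 = 0xC393 (16 bits → U+C393).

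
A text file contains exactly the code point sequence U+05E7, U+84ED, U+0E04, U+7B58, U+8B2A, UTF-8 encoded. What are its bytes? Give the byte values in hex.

U+05E7: 2-byte form → D7 A7.
U+84ED: 3-byte form → E8 93 AD.
U+0E04: 3-byte form → E0 B8 84.
U+7B58: 3-byte form → E7 AD 98.
U+8B2A: 3-byte form → E8 AC AA.
Concatenated (14 bytes): D7 A7 E8 93 AD E0 B8 84 E7 AD 98 E8 AC AA.

D7 A7 E8 93 AD E0 B8 84 E7 AD 98 E8 AC AA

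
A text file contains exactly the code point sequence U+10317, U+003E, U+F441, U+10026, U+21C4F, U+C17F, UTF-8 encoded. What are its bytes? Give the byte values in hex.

U+10317: 4-byte form → F0 90 8C 97.
U+003E: 1-byte form → 3E.
U+F441: 3-byte form → EF 91 81.
U+10026: 4-byte form → F0 90 80 A6.
U+21C4F: 4-byte form → F0 A1 B1 8F.
U+C17F: 3-byte form → EC 85 BF.
Concatenated (19 bytes): F0 90 8C 97 3E EF 91 81 F0 90 80 A6 F0 A1 B1 8F EC 85 BF.

F0 90 8C 97 3E EF 91 81 F0 90 80 A6 F0 A1 B1 8F EC 85 BF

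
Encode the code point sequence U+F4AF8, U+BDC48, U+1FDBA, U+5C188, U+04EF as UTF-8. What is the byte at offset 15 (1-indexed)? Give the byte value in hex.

0x86

1-indexed offset 15 is 0-indexed offset 14.
U+F4AF8 → 4-byte form F3 B4 AB B8 at offsets 0–3.
U+BDC48 → 4-byte form F2 BD B1 88 at offsets 4–7.
U+1FDBA → 4-byte form F0 9F B6 BA at offsets 8–11.
U+5C188 → 4-byte form F1 9C 86 88 at offsets 12–15.
Offset 14 falls in char 4's range; it's byte 3 of F1 9C 86 88 = 0x86.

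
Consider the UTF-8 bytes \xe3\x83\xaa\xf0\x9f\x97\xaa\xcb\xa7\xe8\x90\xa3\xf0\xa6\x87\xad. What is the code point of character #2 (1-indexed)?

Offset 0: leading byte 0xE3 = 11100011 → 3-byte char #1 = E3 83 AA.
Offset 3: leading byte 0xF0 = 11110000 → 4-byte char #2 = F0 9F 97 AA.
Leading byte 0xF0 = 11110000 matches 11110xxx → 4-byte sequence.
Byte 1: 0xF0 = 11110000, payload 000 (3 bits).
Byte 2: 0x9F = 10011111 (10xxxxxx ✓), payload 011111.
Byte 3: 0x97 = 10010111 (10xxxxxx ✓), payload 010111.
Byte 4: 0xAA = 10101010 (10xxxxxx ✓), payload 101010.
Concatenate: 000011111010111101010 = 0x1F5EA (21 bits → U+1F5EA).

U+1F5EA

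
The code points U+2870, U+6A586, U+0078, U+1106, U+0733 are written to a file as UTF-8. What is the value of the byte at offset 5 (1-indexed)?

1-indexed offset 5 is 0-indexed offset 4.
U+2870 → 3-byte form E2 A1 B0 at offsets 0–2.
U+6A586 → 4-byte form F1 AA 96 86 at offsets 3–6.
Offset 4 falls in char 2's range; it's byte 2 of F1 AA 96 86 = 0xAA.

0xAA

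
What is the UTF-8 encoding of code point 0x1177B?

U+1177B = 0x1177B = 71547 decimal. In range U+10000–U+10FFFF → 4-byte form: 11110xxx 10xxxxxx 10xxxxxx 10xxxxxx.
Binary (21 bits): 000010001011101111011.
Split 3+6+6+6: 000 | 010001 | 011101 | 111011.
Byte 1: 11110000 = 0xF0.
Byte 2: 10010001 = 0x91.
Byte 3: 10011101 = 0x9D.
Byte 4: 10111011 = 0xBB.

F0 91 9D BB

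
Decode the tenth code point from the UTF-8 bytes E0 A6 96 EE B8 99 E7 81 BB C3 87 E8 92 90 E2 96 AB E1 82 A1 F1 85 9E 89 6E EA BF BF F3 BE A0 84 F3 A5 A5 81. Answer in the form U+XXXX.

U+AFFF

Offset 0: leading byte 0xE0 = 11100000 → 3-byte char #1 = E0 A6 96.
Offset 3: leading byte 0xEE = 11101110 → 3-byte char #2 = EE B8 99.
Offset 6: leading byte 0xE7 = 11100111 → 3-byte char #3 = E7 81 BB.
Offset 9: leading byte 0xC3 = 11000011 → 2-byte char #4 = C3 87.
Offset 11: leading byte 0xE8 = 11101000 → 3-byte char #5 = E8 92 90.
Offset 14: leading byte 0xE2 = 11100010 → 3-byte char #6 = E2 96 AB.
Offset 17: leading byte 0xE1 = 11100001 → 3-byte char #7 = E1 82 A1.
Offset 20: leading byte 0xF1 = 11110001 → 4-byte char #8 = F1 85 9E 89.
Offset 24: leading byte 0x6E = 01101110 → 1-byte char #9 = 6E.
Offset 25: leading byte 0xEA = 11101010 → 3-byte char #10 = EA BF BF.
Leading byte 0xEA = 11101010 matches 1110xxxx → 3-byte sequence.
Byte 1: 0xEA = 11101010, payload 1010 (4 bits).
Byte 2: 0xBF = 10111111 (10xxxxxx ✓), payload 111111.
Byte 3: 0xBF = 10111111 (10xxxxxx ✓), payload 111111.
Concatenate: 1010111111111111 = 0xAFFF (16 bits → U+AFFF).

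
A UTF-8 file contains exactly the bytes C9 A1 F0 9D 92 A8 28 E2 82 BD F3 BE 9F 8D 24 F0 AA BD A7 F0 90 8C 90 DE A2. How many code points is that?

Byte at offset 0: 0xC9 = 11001001 → 2-byte char (#1). Advance 2.
Byte at offset 2: 0xF0 = 11110000 → 4-byte char (#2). Advance 4.
Byte at offset 6: 0x28 = 00101000 → 1-byte char (#3). Advance 1.
Byte at offset 7: 0xE2 = 11100010 → 3-byte char (#4). Advance 3.
Byte at offset 10: 0xF3 = 11110011 → 4-byte char (#5). Advance 4.
Byte at offset 14: 0x24 = 00100100 → 1-byte char (#6). Advance 1.
Byte at offset 15: 0xF0 = 11110000 → 4-byte char (#7). Advance 4.
Byte at offset 19: 0xF0 = 11110000 → 4-byte char (#8). Advance 4.
Byte at offset 23: 0xDE = 11011110 → 2-byte char (#9). Advance 2.
Reached end at offset 25 after 9 code points.

9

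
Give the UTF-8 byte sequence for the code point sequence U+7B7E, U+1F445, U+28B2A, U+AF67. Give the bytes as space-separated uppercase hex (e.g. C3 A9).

U+7B7E: 3-byte form → E7 AD BE.
U+1F445: 4-byte form → F0 9F 91 85.
U+28B2A: 4-byte form → F0 A8 AC AA.
U+AF67: 3-byte form → EA BD A7.
Concatenated (14 bytes): E7 AD BE F0 9F 91 85 F0 A8 AC AA EA BD A7.

E7 AD BE F0 9F 91 85 F0 A8 AC AA EA BD A7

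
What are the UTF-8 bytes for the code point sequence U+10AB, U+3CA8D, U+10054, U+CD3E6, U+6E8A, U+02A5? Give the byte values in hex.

E1 82 AB F0 BC AA 8D F0 90 81 94 F3 8D 8F A6 E6 BA 8A CA A5

U+10AB: 3-byte form → E1 82 AB.
U+3CA8D: 4-byte form → F0 BC AA 8D.
U+10054: 4-byte form → F0 90 81 94.
U+CD3E6: 4-byte form → F3 8D 8F A6.
U+6E8A: 3-byte form → E6 BA 8A.
U+02A5: 2-byte form → CA A5.
Concatenated (20 bytes): E1 82 AB F0 BC AA 8D F0 90 81 94 F3 8D 8F A6 E6 BA 8A CA A5.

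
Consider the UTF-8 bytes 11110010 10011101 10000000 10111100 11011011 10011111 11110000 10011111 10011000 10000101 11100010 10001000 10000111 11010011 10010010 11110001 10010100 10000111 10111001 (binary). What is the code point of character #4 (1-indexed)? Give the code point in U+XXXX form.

U+2207

Offset 0: leading byte 0xF2 = 11110010 → 4-byte char #1 = F2 9D 80 BC.
Offset 4: leading byte 0xDB = 11011011 → 2-byte char #2 = DB 9F.
Offset 6: leading byte 0xF0 = 11110000 → 4-byte char #3 = F0 9F 98 85.
Offset 10: leading byte 0xE2 = 11100010 → 3-byte char #4 = E2 88 87.
Leading byte 0xE2 = 11100010 matches 1110xxxx → 3-byte sequence.
Byte 1: 0xE2 = 11100010, payload 0010 (4 bits).
Byte 2: 0x88 = 10001000 (10xxxxxx ✓), payload 001000.
Byte 3: 0x87 = 10000111 (10xxxxxx ✓), payload 000111.
Concatenate: 0010001000000111 = 0x2207 (16 bits → U+2207).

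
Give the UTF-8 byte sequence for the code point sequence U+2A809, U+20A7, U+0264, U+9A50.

U+2A809: 4-byte form → F0 AA A0 89.
U+20A7: 3-byte form → E2 82 A7.
U+0264: 2-byte form → C9 A4.
U+9A50: 3-byte form → E9 A9 90.
Concatenated (12 bytes): F0 AA A0 89 E2 82 A7 C9 A4 E9 A9 90.

F0 AA A0 89 E2 82 A7 C9 A4 E9 A9 90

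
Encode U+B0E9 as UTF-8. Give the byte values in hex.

U+B0E9 = 0xB0E9 = 45289 decimal. In range U+0800–U+FFFF → 3-byte form: 1110xxxx 10xxxxxx 10xxxxxx.
Binary (16 bits): 1011000011101001.
Split 4+6+6: 1011 | 000011 | 101001.
Byte 1: 11101011 = 0xEB.
Byte 2: 10000011 = 0x83.
Byte 3: 10101001 = 0xA9.

EB 83 A9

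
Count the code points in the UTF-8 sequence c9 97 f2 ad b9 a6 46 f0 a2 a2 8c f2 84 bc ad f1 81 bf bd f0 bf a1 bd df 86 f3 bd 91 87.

9

Byte at offset 0: 0xC9 = 11001001 → 2-byte char (#1). Advance 2.
Byte at offset 2: 0xF2 = 11110010 → 4-byte char (#2). Advance 4.
Byte at offset 6: 0x46 = 01000110 → 1-byte char (#3). Advance 1.
Byte at offset 7: 0xF0 = 11110000 → 4-byte char (#4). Advance 4.
Byte at offset 11: 0xF2 = 11110010 → 4-byte char (#5). Advance 4.
Byte at offset 15: 0xF1 = 11110001 → 4-byte char (#6). Advance 4.
Byte at offset 19: 0xF0 = 11110000 → 4-byte char (#7). Advance 4.
Byte at offset 23: 0xDF = 11011111 → 2-byte char (#8). Advance 2.
Byte at offset 25: 0xF3 = 11110011 → 4-byte char (#9). Advance 4.
Reached end at offset 29 after 9 code points.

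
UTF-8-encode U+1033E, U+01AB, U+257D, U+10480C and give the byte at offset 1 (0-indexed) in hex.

0x90

U+1033E → 4-byte form F0 90 8C BE at offsets 0–3.
Offset 1 falls in char 1's range; it's byte 2 of F0 90 8C BE = 0x90.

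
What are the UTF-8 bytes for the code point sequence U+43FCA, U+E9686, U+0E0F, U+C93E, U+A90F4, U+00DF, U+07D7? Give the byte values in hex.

F1 83 BF 8A F3 A9 9A 86 E0 B8 8F EC A4 BE F2 A9 83 B4 C3 9F DF 97

U+43FCA: 4-byte form → F1 83 BF 8A.
U+E9686: 4-byte form → F3 A9 9A 86.
U+0E0F: 3-byte form → E0 B8 8F.
U+C93E: 3-byte form → EC A4 BE.
U+A90F4: 4-byte form → F2 A9 83 B4.
U+00DF: 2-byte form → C3 9F.
U+07D7: 2-byte form → DF 97.
Concatenated (22 bytes): F1 83 BF 8A F3 A9 9A 86 E0 B8 8F EC A4 BE F2 A9 83 B4 C3 9F DF 97.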